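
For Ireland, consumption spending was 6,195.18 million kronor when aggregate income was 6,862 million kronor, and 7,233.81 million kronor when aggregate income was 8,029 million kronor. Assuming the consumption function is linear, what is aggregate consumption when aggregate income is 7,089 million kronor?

MPC = (7233.81 − 6195.18)/(8029 − 6862) = 1038.63/1167 = 0.89
a = 6195.18 − 0.89(6862) = 6195.18 − 6107.18 = 88
C = 88 + 0.89(7089) = 88 + 6309.21 = 6397.21

C = 6397.21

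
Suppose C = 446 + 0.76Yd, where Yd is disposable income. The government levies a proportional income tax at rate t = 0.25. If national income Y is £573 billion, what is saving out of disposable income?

S = -342.86

Yd = (1 − 0.25)(573) = 0.75(573) = 429.75
C = 446 + 0.76(429.75) = 446 + 326.61 = 772.61
S = Yd − C = 429.75 − 772.61 = -342.86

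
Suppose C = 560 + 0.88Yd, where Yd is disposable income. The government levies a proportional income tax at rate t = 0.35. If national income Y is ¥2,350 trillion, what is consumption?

C = 1904.2

Yd = (1 − 0.35)(2350) = 0.65(2350) = 1527.5
C = 560 + 0.88(1527.5) = 560 + 1344.2 = 1904.2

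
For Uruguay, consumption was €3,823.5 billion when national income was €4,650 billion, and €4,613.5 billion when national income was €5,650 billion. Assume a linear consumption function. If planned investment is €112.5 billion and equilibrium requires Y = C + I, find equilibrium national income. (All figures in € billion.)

MPC = (4613.5 − 3823.5)/(5650 − 4650) = 790/1000 = 0.79
a = 3823.5 − 0.79(4650) = 150
Equilibrium: Y = 150 + 0.79Y + 112.5
0.21Y = 262.5, so Y = 262.5/0.21 = 1250

Y = 1250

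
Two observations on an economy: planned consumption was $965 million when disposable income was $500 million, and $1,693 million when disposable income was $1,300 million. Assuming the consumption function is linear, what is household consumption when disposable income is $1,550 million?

MPC = (1693 − 965)/(1300 − 500) = 728/800 = 0.91
a = 965 − 0.91(500) = 965 − 455 = 510
C = 510 + 0.91(1550) = 510 + 1410.5 = 1920.5

C = 1920.5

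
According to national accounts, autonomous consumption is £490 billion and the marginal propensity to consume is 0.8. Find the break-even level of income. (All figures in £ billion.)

Y = 2450

At break-even, C = Y: 490 + 0.8Y = Y
0.2Y = 490, so Y = 490/0.2 = 2450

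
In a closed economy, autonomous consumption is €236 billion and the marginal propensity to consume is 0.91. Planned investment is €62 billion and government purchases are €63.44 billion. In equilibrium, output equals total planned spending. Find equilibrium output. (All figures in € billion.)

Y = C + I + G = 236 + 0.91Y + 62 + 63.44
Y − 0.91Y = 361.44
0.09Y = 361.44, so Y = 361.44/0.09 = 4016

Y = 4016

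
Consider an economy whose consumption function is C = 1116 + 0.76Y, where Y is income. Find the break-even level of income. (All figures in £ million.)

Y = 4650

At break-even, C = Y: 1116 + 0.76Y = Y
0.24Y = 1116, so Y = 1116/0.24 = 4650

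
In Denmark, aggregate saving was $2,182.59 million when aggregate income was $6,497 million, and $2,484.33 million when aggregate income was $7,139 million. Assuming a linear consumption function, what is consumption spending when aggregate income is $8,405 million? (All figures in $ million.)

C = 5325.65

MPS = ΔS/ΔY = (2484.33 − 2182.59)/(7139 − 6497) = 301.74/642 = 0.47
MPC = 1 − MPS = 0.53
Autonomous saving = 2182.59 − 0.47(6497) = -871, so a = 871
C = 871 + 0.53(8405) = 871 + 4454.65 = 5325.65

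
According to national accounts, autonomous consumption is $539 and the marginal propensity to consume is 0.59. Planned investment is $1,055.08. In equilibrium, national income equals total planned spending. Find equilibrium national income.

Y = 3888

Y = C + I = 539 + 0.59Y + 1055.08
Y − 0.59Y = 1594.08
0.41Y = 1594.08, so Y = 1594.08/0.41 = 3888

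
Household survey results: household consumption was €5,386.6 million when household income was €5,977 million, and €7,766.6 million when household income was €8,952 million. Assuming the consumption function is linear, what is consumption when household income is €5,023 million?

C = 4623.4

MPC = (7766.6 − 5386.6)/(8952 − 5977) = 2380/2975 = 0.8
a = 5386.6 − 0.8(5977) = 5386.6 − 4781.6 = 605
C = 605 + 0.8(5023) = 605 + 4018.4 = 4623.4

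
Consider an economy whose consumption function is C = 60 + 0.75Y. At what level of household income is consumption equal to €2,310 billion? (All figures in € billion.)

Y = 3000

60 + 0.75Y = 2310
0.75Y = 2250, so Y = 2250/0.75 = 3000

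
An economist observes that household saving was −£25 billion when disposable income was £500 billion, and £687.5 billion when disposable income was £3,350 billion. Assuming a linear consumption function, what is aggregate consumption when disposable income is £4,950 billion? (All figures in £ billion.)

MPS = ΔS/ΔY = (687.5 − (-25))/(3350 − 500) = 712.5/2850 = 0.25
MPC = 1 − MPS = 0.75
Autonomous saving = -25 − 0.25(500) = -150, so a = 150
C = 150 + 0.75(4950) = 150 + 3712.5 = 3862.5

C = 3862.5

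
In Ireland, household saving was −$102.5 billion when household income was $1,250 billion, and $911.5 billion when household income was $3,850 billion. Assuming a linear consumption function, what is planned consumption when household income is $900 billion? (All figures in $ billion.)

C = 1139

MPS = ΔS/ΔY = (911.5 − (-102.5))/(3850 − 1250) = 1014/2600 = 0.39
MPC = 1 − MPS = 0.61
Autonomous saving = -102.5 − 0.39(1250) = -590, so a = 590
C = 590 + 0.61(900) = 590 + 549 = 1139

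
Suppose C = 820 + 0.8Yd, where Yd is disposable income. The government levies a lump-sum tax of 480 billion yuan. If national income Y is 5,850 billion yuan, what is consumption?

Yd = Y − T = 5850 − 480 = 5370
C = 820 + 0.8(5370) = 820 + 4296 = 5116

C = 5116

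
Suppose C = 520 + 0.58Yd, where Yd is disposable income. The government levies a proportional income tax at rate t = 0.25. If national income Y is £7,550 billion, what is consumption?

Yd = (1 − 0.25)(7550) = 0.75(7550) = 5662.5
C = 520 + 0.58(5662.5) = 520 + 3284.25 = 3804.25

C = 3804.25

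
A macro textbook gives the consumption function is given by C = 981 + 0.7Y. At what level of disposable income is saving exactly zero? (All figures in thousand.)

Y = 3270

At break-even, C = Y: 981 + 0.7Y = Y
0.3Y = 981, so Y = 981/0.3 = 3270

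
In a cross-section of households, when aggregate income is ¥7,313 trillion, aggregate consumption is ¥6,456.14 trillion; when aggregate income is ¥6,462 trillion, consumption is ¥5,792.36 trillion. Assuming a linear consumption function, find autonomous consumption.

MPC = ΔC/ΔY = (6456.14 − 5792.36)/(7313 − 6462) = 663.78/851 = 0.78
a = C − MPC·Y = 5792.36 − 0.78(6462) = 5792.36 − 5040.36 = 752

a = 752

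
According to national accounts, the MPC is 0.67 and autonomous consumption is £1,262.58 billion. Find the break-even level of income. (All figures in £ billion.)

At break-even, C = Y: 1262.58 + 0.67Y = Y
0.33Y = 1262.58, so Y = 1262.58/0.33 = 3826

Y = 3826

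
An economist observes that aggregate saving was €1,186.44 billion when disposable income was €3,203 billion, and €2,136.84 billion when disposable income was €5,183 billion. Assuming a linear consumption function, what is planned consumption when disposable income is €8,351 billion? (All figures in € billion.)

MPS = ΔS/ΔY = (2136.84 − 1186.44)/(5183 − 3203) = 950.4/1980 = 0.48
MPC = 1 − MPS = 0.52
Autonomous saving = 1186.44 − 0.48(3203) = -351, so a = 351
C = 351 + 0.52(8351) = 351 + 4342.52 = 4693.52

C = 4693.52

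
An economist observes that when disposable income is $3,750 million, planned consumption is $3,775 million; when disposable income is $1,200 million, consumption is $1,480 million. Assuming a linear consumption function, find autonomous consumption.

a = 400

MPC = ΔC/ΔY = (3775 − 1480)/(3750 − 1200) = 2295/2550 = 0.9
a = C − MPC·Y = 1480 − 0.9(1200) = 1480 − 1080 = 400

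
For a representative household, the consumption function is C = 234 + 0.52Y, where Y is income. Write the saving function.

S = Y − C = Y − (234 + 0.52Y) = -234 + (1 − 0.52)Y

S = -234 + 0.48Y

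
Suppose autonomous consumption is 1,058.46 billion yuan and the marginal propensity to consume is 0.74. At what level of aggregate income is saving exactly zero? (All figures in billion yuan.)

At break-even, C = Y: 1058.46 + 0.74Y = Y
0.26Y = 1058.46, so Y = 1058.46/0.26 = 4071

Y = 4071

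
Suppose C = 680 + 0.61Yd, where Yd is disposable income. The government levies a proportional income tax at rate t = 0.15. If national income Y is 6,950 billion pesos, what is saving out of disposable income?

Yd = (1 − 0.15)(6950) = 0.85(6950) = 5907.5
C = 680 + 0.61(5907.5) = 680 + 3603.575 = 4283.575
S = Yd − C = 5907.5 − 4283.575 = 1623.925

S = 1623.925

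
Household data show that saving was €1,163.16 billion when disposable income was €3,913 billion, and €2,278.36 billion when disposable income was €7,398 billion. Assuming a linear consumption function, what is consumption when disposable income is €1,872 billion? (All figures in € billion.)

MPS = ΔS/ΔY = (2278.36 − 1163.16)/(7398 − 3913) = 1115.2/3485 = 0.32
MPC = 1 − MPS = 0.68
Autonomous saving = 1163.16 − 0.32(3913) = -89, so a = 89
C = 89 + 0.68(1872) = 89 + 1272.96 = 1361.96

C = 1361.96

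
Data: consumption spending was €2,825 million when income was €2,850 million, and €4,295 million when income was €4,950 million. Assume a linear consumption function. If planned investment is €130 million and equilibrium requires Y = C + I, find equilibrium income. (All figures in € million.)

Y = 3200

MPC = (4295 − 2825)/(4950 − 2850) = 1470/2100 = 0.7
a = 2825 − 0.7(2850) = 830
Equilibrium: Y = 830 + 0.7Y + 130
0.3Y = 960, so Y = 960/0.3 = 3200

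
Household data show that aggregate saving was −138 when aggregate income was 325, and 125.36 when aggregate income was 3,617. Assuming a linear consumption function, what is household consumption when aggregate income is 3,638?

MPS = ΔS/ΔY = (125.36 − (-138))/(3617 − 325) = 263.36/3292 = 0.08
MPC = 1 − MPS = 0.92
Autonomous saving = -138 − 0.08(325) = -164, so a = 164
C = 164 + 0.92(3638) = 164 + 3346.96 = 3510.96

C = 3510.96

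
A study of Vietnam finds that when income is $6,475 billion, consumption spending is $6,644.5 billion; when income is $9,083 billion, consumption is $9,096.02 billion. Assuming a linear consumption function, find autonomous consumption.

MPC = ΔC/ΔY = (9096.02 − 6644.5)/(9083 − 6475) = 2451.52/2608 = 0.94
a = C − MPC·Y = 6644.5 − 0.94(6475) = 6644.5 − 6086.5 = 558

a = 558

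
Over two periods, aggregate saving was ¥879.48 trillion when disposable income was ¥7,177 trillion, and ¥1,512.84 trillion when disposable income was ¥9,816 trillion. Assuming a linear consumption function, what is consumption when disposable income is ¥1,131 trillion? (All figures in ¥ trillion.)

MPS = ΔS/ΔY = (1512.84 − 879.48)/(9816 − 7177) = 633.36/2639 = 0.24
MPC = 1 − MPS = 0.76
Autonomous saving = 879.48 − 0.24(7177) = -843, so a = 843
C = 843 + 0.76(1131) = 843 + 859.56 = 1702.56

C = 1702.56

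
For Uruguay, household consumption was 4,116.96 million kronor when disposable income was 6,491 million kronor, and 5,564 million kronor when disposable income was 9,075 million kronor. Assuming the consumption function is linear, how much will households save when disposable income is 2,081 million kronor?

MPC = (5564 − 4116.96)/(9075 − 6491) = 1447.04/2584 = 0.56
a = 4116.96 − 0.56(6491) = 4116.96 − 3634.96 = 482
C = 482 + 0.56(2081) = 1647.36
S = 2081 − 1647.36 = 433.64

S = 433.64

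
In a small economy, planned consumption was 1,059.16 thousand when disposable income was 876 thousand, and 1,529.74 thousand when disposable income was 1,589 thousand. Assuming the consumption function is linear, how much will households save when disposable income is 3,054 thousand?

S = 557.36

MPC = (1529.74 − 1059.16)/(1589 − 876) = 470.58/713 = 0.66
a = 1059.16 − 0.66(876) = 1059.16 − 578.16 = 481
C = 481 + 0.66(3054) = 2496.64
S = 3054 − 2496.64 = 557.36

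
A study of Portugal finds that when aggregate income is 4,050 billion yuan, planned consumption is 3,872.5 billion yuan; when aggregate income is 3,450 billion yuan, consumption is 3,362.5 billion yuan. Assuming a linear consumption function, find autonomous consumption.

a = 430

MPC = ΔC/ΔY = (3872.5 − 3362.5)/(4050 − 3450) = 510/600 = 0.85
a = C − MPC·Y = 3362.5 − 0.85(3450) = 3362.5 − 2932.5 = 430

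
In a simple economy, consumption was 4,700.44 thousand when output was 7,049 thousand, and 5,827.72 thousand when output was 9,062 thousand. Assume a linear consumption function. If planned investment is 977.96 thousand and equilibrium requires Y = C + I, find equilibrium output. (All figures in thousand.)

Y = 3934

MPC = (5827.72 − 4700.44)/(9062 − 7049) = 1127.28/2013 = 0.56
a = 4700.44 − 0.56(7049) = 753
Equilibrium: Y = 753 + 0.56Y + 977.96
0.44Y = 1730.96, so Y = 1730.96/0.44 = 3934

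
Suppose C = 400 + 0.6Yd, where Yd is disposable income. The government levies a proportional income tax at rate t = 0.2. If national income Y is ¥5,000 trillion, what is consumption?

Yd = (1 − 0.2)(5000) = 0.8(5000) = 4000
C = 400 + 0.6(4000) = 400 + 2400 = 2800

C = 2800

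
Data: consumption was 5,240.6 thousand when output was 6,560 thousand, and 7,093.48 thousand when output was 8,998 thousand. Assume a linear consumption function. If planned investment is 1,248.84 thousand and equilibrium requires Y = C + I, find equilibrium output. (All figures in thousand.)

Y = 6266

MPC = (7093.48 − 5240.6)/(8998 − 6560) = 1852.88/2438 = 0.76
a = 5240.6 − 0.76(6560) = 255
Equilibrium: Y = 255 + 0.76Y + 1248.84
0.24Y = 1503.84, so Y = 1503.84/0.24 = 6266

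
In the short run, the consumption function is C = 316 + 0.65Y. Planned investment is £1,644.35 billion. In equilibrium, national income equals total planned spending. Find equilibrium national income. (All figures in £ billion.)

Y = C + I = 316 + 0.65Y + 1644.35
Y − 0.65Y = 1960.35
0.35Y = 1960.35, so Y = 1960.35/0.35 = 5601

Y = 5601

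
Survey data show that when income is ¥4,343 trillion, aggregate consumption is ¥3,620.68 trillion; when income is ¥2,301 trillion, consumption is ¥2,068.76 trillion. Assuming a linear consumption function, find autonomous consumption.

a = 320

MPC = ΔC/ΔY = (3620.68 − 2068.76)/(4343 − 2301) = 1551.92/2042 = 0.76
a = C − MPC·Y = 2068.76 − 0.76(2301) = 2068.76 − 1748.76 = 320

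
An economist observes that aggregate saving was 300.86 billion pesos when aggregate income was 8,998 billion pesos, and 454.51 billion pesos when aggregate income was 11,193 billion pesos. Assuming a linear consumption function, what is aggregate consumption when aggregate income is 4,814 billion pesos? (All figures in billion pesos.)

C = 4806.02

MPS = ΔS/ΔY = (454.51 − 300.86)/(11193 − 8998) = 153.65/2195 = 0.07
MPC = 1 − MPS = 0.93
Autonomous saving = 300.86 − 0.07(8998) = -329, so a = 329
C = 329 + 0.93(4814) = 329 + 4477.02 = 4806.02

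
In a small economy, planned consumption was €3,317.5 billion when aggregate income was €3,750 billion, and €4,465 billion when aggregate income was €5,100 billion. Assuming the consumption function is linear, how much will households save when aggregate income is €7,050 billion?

MPC = (4465 − 3317.5)/(5100 − 3750) = 1147.5/1350 = 0.85
a = 3317.5 − 0.85(3750) = 3317.5 − 3187.5 = 130
C = 130 + 0.85(7050) = 6122.5
S = 7050 − 6122.5 = 927.5

S = 927.5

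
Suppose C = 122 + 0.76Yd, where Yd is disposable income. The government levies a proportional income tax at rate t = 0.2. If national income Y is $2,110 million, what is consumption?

C = 1404.88

Yd = (1 − 0.2)(2110) = 0.8(2110) = 1688
C = 122 + 0.76(1688) = 122 + 1282.88 = 1404.88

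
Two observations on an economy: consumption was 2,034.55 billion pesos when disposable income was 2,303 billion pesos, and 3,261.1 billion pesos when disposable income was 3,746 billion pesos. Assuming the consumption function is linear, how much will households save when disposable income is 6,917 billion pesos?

S = 960.55

MPC = (3261.1 − 2034.55)/(3746 − 2303) = 1226.55/1443 = 0.85
a = 2034.55 − 0.85(2303) = 2034.55 − 1957.55 = 77
C = 77 + 0.85(6917) = 5956.45
S = 6917 − 5956.45 = 960.55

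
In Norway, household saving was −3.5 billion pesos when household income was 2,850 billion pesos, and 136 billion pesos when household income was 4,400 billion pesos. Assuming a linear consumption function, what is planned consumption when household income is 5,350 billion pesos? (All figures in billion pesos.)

C = 5128.5

MPS = ΔS/ΔY = (136 − (-3.5))/(4400 − 2850) = 139.5/1550 = 0.09
MPC = 1 − MPS = 0.91
Autonomous saving = -3.5 − 0.09(2850) = -260, so a = 260
C = 260 + 0.91(5350) = 260 + 4868.5 = 5128.5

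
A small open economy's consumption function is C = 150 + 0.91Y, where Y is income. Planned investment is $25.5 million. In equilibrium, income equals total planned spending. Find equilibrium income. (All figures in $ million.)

Y = C + I = 150 + 0.91Y + 25.5
Y − 0.91Y = 175.5
0.09Y = 175.5, so Y = 175.5/0.09 = 1950

Y = 1950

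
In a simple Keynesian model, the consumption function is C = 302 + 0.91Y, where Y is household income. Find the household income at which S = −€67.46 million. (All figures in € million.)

S = Y − C = -302 + 0.09Y
-302 + 0.09Y = -67.46, so 0.09Y = 234.54 and Y = 2606

Y = 2606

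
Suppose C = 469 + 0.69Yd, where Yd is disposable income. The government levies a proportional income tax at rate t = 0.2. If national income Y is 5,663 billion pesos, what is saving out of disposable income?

S = 935.424

Yd = (1 − 0.2)(5663) = 0.8(5663) = 4530.4
C = 469 + 0.69(4530.4) = 469 + 3125.976 = 3594.976
S = Yd − C = 4530.4 − 3594.976 = 935.424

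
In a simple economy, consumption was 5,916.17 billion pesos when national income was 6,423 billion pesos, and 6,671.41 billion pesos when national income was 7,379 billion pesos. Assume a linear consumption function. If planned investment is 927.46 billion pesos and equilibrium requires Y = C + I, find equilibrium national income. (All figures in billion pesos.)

MPC = (6671.41 − 5916.17)/(7379 − 6423) = 755.24/956 = 0.79
a = 5916.17 − 0.79(6423) = 842
Equilibrium: Y = 842 + 0.79Y + 927.46
0.21Y = 1769.46, so Y = 1769.46/0.21 = 8426

Y = 8426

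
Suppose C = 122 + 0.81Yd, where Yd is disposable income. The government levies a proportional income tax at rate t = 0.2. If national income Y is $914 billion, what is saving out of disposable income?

S = 16.928

Yd = (1 − 0.2)(914) = 0.8(914) = 731.2
C = 122 + 0.81(731.2) = 122 + 592.272 = 714.272
S = Yd − C = 731.2 − 714.272 = 16.928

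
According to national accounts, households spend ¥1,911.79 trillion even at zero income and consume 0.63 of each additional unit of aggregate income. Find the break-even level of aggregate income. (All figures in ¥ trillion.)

Y = 5167

At break-even, C = Y: 1911.79 + 0.63Y = Y
0.37Y = 1911.79, so Y = 1911.79/0.37 = 5167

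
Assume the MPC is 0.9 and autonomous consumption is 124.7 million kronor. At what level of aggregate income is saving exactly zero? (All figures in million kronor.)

Y = 1247

At break-even, C = Y: 124.7 + 0.9Y = Y
0.1Y = 124.7, so Y = 124.7/0.1 = 1247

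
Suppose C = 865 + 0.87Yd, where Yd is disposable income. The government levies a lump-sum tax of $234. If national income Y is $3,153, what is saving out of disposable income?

Yd = Y − T = 3153 − 234 = 2919
C = 865 + 0.87(2919) = 865 + 2539.53 = 3404.53
S = Yd − C = 2919 − 3404.53 = -485.53

S = -485.53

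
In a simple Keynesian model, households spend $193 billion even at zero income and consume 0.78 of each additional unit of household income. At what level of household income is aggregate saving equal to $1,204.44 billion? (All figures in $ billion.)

S = Y − C = -193 + 0.22Y
-193 + 0.22Y = 1204.44, so 0.22Y = 1397.44 and Y = 6352

Y = 6352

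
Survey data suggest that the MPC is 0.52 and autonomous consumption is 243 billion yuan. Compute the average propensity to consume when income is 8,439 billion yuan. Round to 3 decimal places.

APC = 0.549

C = 243 + 0.52(8439) = 4631.28
APC = C/Y = 4631.28/8439 = 0.549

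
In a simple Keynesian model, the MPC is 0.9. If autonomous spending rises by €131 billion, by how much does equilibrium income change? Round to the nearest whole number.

The multiplier is 1/(1 − MPC) = 1/0.1.
ΔY = 131/0.1 = 1310.00 ≈ 1310

ΔY ≈ 1310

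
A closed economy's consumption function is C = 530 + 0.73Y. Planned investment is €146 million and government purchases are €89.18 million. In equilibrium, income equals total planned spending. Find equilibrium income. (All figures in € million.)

Y = C + I + G = 530 + 0.73Y + 146 + 89.18
Y − 0.73Y = 765.18
0.27Y = 765.18, so Y = 765.18/0.27 = 2834

Y = 2834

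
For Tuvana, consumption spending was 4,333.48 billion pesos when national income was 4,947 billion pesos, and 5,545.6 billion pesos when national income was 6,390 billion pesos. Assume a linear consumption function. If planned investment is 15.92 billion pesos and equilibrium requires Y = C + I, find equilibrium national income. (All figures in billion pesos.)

MPC = (5545.6 − 4333.48)/(6390 − 4947) = 1212.12/1443 = 0.84
a = 4333.48 − 0.84(4947) = 178
Equilibrium: Y = 178 + 0.84Y + 15.92
0.16Y = 193.92, so Y = 193.92/0.16 = 1212

Y = 1212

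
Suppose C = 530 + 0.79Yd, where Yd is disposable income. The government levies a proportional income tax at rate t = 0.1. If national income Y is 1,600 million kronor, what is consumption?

Yd = (1 − 0.1)(1600) = 0.9(1600) = 1440
C = 530 + 0.79(1440) = 530 + 1137.6 = 1667.6

C = 1667.6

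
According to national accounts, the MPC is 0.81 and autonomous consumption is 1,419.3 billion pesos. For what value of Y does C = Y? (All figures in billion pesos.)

Y = 7470

At break-even, C = Y: 1419.3 + 0.81Y = Y
0.19Y = 1419.3, so Y = 1419.3/0.19 = 7470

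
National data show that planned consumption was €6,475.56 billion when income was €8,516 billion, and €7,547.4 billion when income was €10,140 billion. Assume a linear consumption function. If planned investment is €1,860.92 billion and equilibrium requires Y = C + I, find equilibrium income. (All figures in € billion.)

Y = 7988

MPC = (7547.4 − 6475.56)/(10140 − 8516) = 1071.84/1624 = 0.66
a = 6475.56 − 0.66(8516) = 855
Equilibrium: Y = 855 + 0.66Y + 1860.92
0.34Y = 2715.92, so Y = 2715.92/0.34 = 7988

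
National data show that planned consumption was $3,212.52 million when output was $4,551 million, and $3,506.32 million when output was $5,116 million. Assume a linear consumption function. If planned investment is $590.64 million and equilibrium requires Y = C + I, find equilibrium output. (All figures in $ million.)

Y = 2993

MPC = (3506.32 − 3212.52)/(5116 − 4551) = 293.8/565 = 0.52
a = 3212.52 − 0.52(4551) = 846
Equilibrium: Y = 846 + 0.52Y + 590.64
0.48Y = 1436.64, so Y = 1436.64/0.48 = 2993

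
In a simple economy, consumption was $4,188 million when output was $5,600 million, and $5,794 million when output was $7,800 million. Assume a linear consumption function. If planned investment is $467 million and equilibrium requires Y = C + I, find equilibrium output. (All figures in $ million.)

MPC = (5794 − 4188)/(7800 − 5600) = 1606/2200 = 0.73
a = 4188 − 0.73(5600) = 100
Equilibrium: Y = 100 + 0.73Y + 467
0.27Y = 567, so Y = 567/0.27 = 2100

Y = 2100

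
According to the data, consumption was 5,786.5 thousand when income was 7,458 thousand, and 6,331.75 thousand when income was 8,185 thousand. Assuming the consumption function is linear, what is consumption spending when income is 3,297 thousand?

MPC = (6331.75 − 5786.5)/(8185 − 7458) = 545.25/727 = 0.75
a = 5786.5 − 0.75(7458) = 5786.5 − 5593.5 = 193
C = 193 + 0.75(3297) = 193 + 2472.75 = 2665.75

C = 2665.75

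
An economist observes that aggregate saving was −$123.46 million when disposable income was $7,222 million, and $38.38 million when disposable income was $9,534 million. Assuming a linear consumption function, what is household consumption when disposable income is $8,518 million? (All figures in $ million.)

C = 8550.74

MPS = ΔS/ΔY = (38.38 − (-123.46))/(9534 − 7222) = 161.84/2312 = 0.07
MPC = 1 − MPS = 0.93
Autonomous saving = -123.46 − 0.07(7222) = -629, so a = 629
C = 629 + 0.93(8518) = 629 + 7921.74 = 8550.74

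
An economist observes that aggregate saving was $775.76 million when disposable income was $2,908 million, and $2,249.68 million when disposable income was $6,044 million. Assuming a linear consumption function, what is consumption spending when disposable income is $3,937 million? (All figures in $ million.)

C = 2677.61

MPS = ΔS/ΔY = (2249.68 − 775.76)/(6044 − 2908) = 1473.92/3136 = 0.47
MPC = 1 − MPS = 0.53
Autonomous saving = 775.76 − 0.47(2908) = -591, so a = 591
C = 591 + 0.53(3937) = 591 + 2086.61 = 2677.61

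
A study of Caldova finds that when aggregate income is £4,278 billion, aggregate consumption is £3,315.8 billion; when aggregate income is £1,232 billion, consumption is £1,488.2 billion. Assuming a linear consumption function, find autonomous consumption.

MPC = ΔC/ΔY = (3315.8 − 1488.2)/(4278 − 1232) = 1827.6/3046 = 0.6
a = C − MPC·Y = 1488.2 − 0.6(1232) = 1488.2 − 739.2 = 749

a = 749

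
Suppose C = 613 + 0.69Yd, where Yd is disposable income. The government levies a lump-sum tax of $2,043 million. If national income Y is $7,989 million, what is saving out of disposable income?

Yd = Y − T = 7989 − 2043 = 5946
C = 613 + 0.69(5946) = 613 + 4102.74 = 4715.74
S = Yd − C = 5946 − 4715.74 = 1230.26

S = 1230.26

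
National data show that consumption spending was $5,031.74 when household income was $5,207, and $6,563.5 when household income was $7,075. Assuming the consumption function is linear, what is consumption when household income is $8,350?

C = 7609

MPC = (6563.5 − 5031.74)/(7075 − 5207) = 1531.76/1868 = 0.82
a = 5031.74 − 0.82(5207) = 5031.74 − 4269.74 = 762
C = 762 + 0.82(8350) = 762 + 6847 = 7609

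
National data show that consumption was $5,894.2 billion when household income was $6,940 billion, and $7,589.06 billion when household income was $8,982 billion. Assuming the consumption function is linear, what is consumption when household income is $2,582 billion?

MPC = (7589.06 − 5894.2)/(8982 − 6940) = 1694.86/2042 = 0.83
a = 5894.2 − 0.83(6940) = 5894.2 − 5760.2 = 134
C = 134 + 0.83(2582) = 134 + 2143.06 = 2277.06

C = 2277.06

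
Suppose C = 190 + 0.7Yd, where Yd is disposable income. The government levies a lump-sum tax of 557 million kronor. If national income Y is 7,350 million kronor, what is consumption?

C = 4945.1

Yd = Y − T = 7350 − 557 = 6793
C = 190 + 0.7(6793) = 190 + 4755.1 = 4945.1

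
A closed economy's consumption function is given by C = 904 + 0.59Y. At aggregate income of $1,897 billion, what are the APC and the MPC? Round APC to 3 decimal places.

APC = 1.067; MPC = 0.59

MPC = 0.59 (the slope of the consumption function)
C = 904 + 0.59(1897) = 2023.23, so APC = 2023.23/1897 = 1.067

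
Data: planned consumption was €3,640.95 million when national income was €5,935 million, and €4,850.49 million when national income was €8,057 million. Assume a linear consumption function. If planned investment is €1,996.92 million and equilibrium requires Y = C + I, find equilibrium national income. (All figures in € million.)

Y = 5244

MPC = (4850.49 − 3640.95)/(8057 − 5935) = 1209.54/2122 = 0.57
a = 3640.95 − 0.57(5935) = 258
Equilibrium: Y = 258 + 0.57Y + 1996.92
0.43Y = 2254.92, so Y = 2254.92/0.43 = 5244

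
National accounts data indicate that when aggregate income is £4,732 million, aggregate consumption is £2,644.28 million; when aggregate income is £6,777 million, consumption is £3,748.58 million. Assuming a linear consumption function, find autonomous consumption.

a = 89

MPC = ΔC/ΔY = (3748.58 − 2644.28)/(6777 − 4732) = 1104.3/2045 = 0.54
a = C − MPC·Y = 2644.28 − 0.54(4732) = 2644.28 − 2555.28 = 89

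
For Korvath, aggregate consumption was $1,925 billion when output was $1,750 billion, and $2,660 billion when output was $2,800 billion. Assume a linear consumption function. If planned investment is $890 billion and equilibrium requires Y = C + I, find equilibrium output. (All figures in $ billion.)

Y = 5300

MPC = (2660 − 1925)/(2800 − 1750) = 735/1050 = 0.7
a = 1925 − 0.7(1750) = 700
Equilibrium: Y = 700 + 0.7Y + 890
0.3Y = 1590, so Y = 1590/0.3 = 5300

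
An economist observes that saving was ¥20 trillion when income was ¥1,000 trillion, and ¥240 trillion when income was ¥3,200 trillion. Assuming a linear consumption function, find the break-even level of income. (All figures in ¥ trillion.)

MPS = ΔS/ΔY = (240 − 20)/(3200 − 1000) = 220/2200 = 0.1
MPC = 1 − MPS = 0.9
From S(1000) = 20: −a + 0.1(1000) = 20, so a = 100 − 20 = 80
Break-even (S = 0): Y = a/MPS = 80/0.1 = 800

Y = 800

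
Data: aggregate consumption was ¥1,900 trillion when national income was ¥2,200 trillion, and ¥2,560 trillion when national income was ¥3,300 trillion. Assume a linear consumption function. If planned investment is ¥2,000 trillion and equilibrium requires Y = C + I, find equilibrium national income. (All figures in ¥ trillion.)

MPC = (2560 − 1900)/(3300 − 2200) = 660/1100 = 0.6
a = 1900 − 0.6(2200) = 580
Equilibrium: Y = 580 + 0.6Y + 2000
0.4Y = 2580, so Y = 2580/0.4 = 6450

Y = 6450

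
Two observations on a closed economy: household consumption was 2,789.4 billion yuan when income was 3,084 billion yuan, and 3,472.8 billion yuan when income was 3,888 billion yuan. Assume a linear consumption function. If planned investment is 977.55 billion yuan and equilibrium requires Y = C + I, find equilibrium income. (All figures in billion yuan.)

MPC = (3472.8 − 2789.4)/(3888 − 3084) = 683.4/804 = 0.85
a = 2789.4 − 0.85(3084) = 168
Equilibrium: Y = 168 + 0.85Y + 977.55
0.15Y = 1145.55, so Y = 1145.55/0.15 = 7637

Y = 7637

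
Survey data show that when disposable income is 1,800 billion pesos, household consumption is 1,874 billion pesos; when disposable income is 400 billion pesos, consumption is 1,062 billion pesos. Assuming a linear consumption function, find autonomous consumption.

a = 830

MPC = ΔC/ΔY = (1874 − 1062)/(1800 − 400) = 812/1400 = 0.58
a = C − MPC·Y = 1062 − 0.58(400) = 1062 − 232 = 830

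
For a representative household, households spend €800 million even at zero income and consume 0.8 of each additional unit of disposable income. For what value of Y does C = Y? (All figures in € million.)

At break-even, C = Y: 800 + 0.8Y = Y
0.2Y = 800, so Y = 800/0.2 = 4000

Y = 4000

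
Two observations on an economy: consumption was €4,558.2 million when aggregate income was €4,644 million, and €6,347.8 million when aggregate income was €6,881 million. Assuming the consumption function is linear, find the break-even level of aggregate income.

MPC = (6347.8 − 4558.2)/(6881 − 4644) = 1789.6/2237 = 0.8
a = 4558.2 − 0.8(4644) = 4558.2 − 3715.2 = 843
Break-even: Y = a/(1−MPC) = 843/0.2 = 4215

Y = 4215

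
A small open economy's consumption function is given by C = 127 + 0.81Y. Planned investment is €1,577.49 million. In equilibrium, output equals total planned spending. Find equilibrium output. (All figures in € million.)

Y = C + I = 127 + 0.81Y + 1577.49
Y − 0.81Y = 1704.49
0.19Y = 1704.49, so Y = 1704.49/0.19 = 8971

Y = 8971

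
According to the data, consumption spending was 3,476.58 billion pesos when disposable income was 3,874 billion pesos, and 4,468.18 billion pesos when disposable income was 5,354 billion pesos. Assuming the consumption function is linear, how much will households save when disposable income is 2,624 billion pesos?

MPC = (4468.18 − 3476.58)/(5354 − 3874) = 991.6/1480 = 0.67
a = 3476.58 − 0.67(3874) = 3476.58 − 2595.58 = 881
C = 881 + 0.67(2624) = 2639.08
S = 2624 − 2639.08 = -15.08

S = -15.08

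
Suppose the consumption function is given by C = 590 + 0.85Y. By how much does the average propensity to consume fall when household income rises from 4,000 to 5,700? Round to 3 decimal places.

At Y = 4000: C = 590 + 0.85(4000) = 3990, APC = 3990/4000 = 0.9975
At Y = 5700: C = 5435, APC = 5435/5700 = 0.9535
Fall in APC = 0.9975 − 0.9535 = 0.044

ΔAPC = 0.044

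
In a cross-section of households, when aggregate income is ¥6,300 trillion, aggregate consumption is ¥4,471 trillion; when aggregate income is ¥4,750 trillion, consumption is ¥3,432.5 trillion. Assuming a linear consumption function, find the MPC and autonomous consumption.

MPC = ΔC/ΔY = (4471 − 3432.5)/(6300 − 4750) = 1038.5/1550 = 0.67
a = C − MPC·Y = 3432.5 − 0.67(4750) = 3432.5 − 3182.5 = 250

MPC = 0.67; a = 250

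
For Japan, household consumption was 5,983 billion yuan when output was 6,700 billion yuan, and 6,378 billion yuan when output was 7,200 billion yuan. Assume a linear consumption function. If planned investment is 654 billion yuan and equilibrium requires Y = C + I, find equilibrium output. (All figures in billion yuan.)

Y = 6400

MPC = (6378 − 5983)/(7200 − 6700) = 395/500 = 0.79
a = 5983 − 0.79(6700) = 690
Equilibrium: Y = 690 + 0.79Y + 654
0.21Y = 1344, so Y = 1344/0.21 = 6400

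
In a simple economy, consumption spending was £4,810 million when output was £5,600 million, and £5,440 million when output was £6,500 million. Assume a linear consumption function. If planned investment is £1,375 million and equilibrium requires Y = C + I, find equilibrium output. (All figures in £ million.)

Y = 7550

MPC = (5440 − 4810)/(6500 − 5600) = 630/900 = 0.7
a = 4810 − 0.7(5600) = 890
Equilibrium: Y = 890 + 0.7Y + 1375
0.3Y = 2265, so Y = 2265/0.3 = 7550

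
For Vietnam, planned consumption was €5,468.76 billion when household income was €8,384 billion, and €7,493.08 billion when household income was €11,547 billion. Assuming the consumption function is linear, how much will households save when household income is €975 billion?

MPC = (7493.08 − 5468.76)/(11547 − 8384) = 2024.32/3163 = 0.64
a = 5468.76 − 0.64(8384) = 5468.76 − 5365.76 = 103
C = 103 + 0.64(975) = 727
S = 975 − 727 = 248

S = 248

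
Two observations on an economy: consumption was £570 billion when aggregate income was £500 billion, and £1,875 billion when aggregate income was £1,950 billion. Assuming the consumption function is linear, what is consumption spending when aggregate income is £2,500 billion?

C = 2370

MPC = (1875 − 570)/(1950 − 500) = 1305/1450 = 0.9
a = 570 − 0.9(500) = 570 − 450 = 120
C = 120 + 0.9(2500) = 120 + 2250 = 2370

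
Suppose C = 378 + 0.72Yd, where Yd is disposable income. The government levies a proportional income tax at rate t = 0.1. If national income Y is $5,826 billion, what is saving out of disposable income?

Yd = (1 − 0.1)(5826) = 0.9(5826) = 5243.4
C = 378 + 0.72(5243.4) = 378 + 3775.248 = 4153.248
S = Yd − C = 5243.4 − 4153.248 = 1090.152

S = 1090.152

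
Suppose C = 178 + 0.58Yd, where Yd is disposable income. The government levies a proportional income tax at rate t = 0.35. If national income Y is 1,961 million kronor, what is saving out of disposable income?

Yd = (1 − 0.35)(1961) = 0.65(1961) = 1274.65
C = 178 + 0.58(1274.65) = 178 + 739.297 = 917.297
S = Yd − C = 1274.65 − 917.297 = 357.353

S = 357.353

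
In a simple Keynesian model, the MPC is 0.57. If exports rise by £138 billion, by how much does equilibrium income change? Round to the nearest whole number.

ΔY ≈ 321

The multiplier is 1/(1 − MPC) = 1/0.43.
ΔY = 138/0.43 = 320.93 ≈ 321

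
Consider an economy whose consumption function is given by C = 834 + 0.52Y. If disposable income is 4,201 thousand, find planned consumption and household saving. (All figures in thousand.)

C = 834 + 0.52(4201) = 834 + 2184.52 = 3018.52
S = Y − C = 4201 − 3018.52 = 1182.48

C = 3018.52; S = 1182.48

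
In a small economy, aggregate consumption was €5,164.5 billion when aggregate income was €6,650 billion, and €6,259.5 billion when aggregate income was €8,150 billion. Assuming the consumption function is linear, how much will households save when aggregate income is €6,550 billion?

MPC = (6259.5 − 5164.5)/(8150 − 6650) = 1095/1500 = 0.73
a = 5164.5 − 0.73(6650) = 5164.5 − 4854.5 = 310
C = 310 + 0.73(6550) = 5091.5
S = 6550 − 5091.5 = 1458.5

S = 1458.5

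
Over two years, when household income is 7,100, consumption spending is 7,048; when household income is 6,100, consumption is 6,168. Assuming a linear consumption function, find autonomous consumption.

a = 800

MPC = ΔC/ΔY = (7048 − 6168)/(7100 − 6100) = 880/1000 = 0.88
a = C − MPC·Y = 6168 − 0.88(6100) = 6168 − 5368 = 800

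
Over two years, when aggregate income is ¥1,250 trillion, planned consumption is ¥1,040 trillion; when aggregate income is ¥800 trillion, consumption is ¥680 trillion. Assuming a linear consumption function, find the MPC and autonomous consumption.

MPC = ΔC/ΔY = (1040 − 680)/(1250 − 800) = 360/450 = 0.8
a = C − MPC·Y = 680 − 0.8(800) = 680 − 640 = 40

MPC = 0.8; a = 40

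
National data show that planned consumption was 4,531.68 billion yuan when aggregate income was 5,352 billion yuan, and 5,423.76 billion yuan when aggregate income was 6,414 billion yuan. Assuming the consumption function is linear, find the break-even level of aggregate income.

Y = 225

MPC = (5423.76 − 4531.68)/(6414 − 5352) = 892.08/1062 = 0.84
a = 4531.68 − 0.84(5352) = 4531.68 − 4495.68 = 36
Break-even: Y = a/(1−MPC) = 36/0.16 = 225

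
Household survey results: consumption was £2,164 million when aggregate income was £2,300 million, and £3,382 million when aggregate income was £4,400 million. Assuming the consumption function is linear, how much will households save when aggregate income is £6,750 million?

MPC = (3382 − 2164)/(4400 − 2300) = 1218/2100 = 0.58
a = 2164 − 0.58(2300) = 2164 − 1334 = 830
C = 830 + 0.58(6750) = 4745
S = 6750 − 4745 = 2005

S = 2005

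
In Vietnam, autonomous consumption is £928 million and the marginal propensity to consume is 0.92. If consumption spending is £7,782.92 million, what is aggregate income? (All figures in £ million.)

Y = 7451

928 + 0.92Y = 7782.92
0.92Y = 6854.92, so Y = 6854.92/0.92 = 7451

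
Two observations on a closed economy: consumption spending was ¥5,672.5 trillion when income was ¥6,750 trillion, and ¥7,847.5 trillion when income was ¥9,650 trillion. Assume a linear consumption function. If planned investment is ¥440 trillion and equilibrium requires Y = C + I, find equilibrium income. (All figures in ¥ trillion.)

MPC = (7847.5 − 5672.5)/(9650 − 6750) = 2175/2900 = 0.75
a = 5672.5 − 0.75(6750) = 610
Equilibrium: Y = 610 + 0.75Y + 440
0.25Y = 1050, so Y = 1050/0.25 = 4200

Y = 4200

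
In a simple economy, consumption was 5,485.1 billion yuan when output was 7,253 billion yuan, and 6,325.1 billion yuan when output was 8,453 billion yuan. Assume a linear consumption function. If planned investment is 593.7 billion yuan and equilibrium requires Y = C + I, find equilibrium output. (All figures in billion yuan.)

Y = 3339

MPC = (6325.1 − 5485.1)/(8453 − 7253) = 840/1200 = 0.7
a = 5485.1 − 0.7(7253) = 408
Equilibrium: Y = 408 + 0.7Y + 593.7
0.3Y = 1001.7, so Y = 1001.7/0.3 = 3339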